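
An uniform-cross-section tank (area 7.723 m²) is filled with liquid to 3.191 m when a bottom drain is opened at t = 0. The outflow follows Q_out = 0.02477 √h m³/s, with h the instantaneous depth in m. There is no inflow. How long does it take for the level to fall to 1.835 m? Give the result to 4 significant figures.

269.2 s

With no inflow, A dh/dt = −0.02477 √h.
This is separable: 2 d(√h)/dt = −0.02477/A, so √h = √h₀ − (0.02477/(2A)) t.
t = 2A(√h₀ − √h)/0.02477 = 2·7.723·(√3.191 − √1.835)/0.02477
  = 15.4460 × (1.78634 − 1.35462) / 0.02477 = 269.208 s.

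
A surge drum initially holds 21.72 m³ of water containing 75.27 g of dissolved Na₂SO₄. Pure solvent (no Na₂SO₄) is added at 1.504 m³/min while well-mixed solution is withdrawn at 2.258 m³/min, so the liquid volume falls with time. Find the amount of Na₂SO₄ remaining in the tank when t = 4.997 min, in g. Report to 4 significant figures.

42.54 g

Total volume: dV/dt = Q_in − Q_out = -0.754000 m³/min, so V(t) = 21.72 − 0.754000 t and V(4.997) = 17.9523 m³.
No Na₂SO₄ enters, so dm/dt = −Q_out · (m/V).
dm/m = −Q_out dt/(V₀ − 0.754000 t); integrating gives ln(m/m₀) = −(Q_out/(Q_in−Q_out)) ln(V/V₀).
m = m₀ (V₀/V)^(Q_out/(Q_in−Q_out)) = 75.27 × (21.72/17.9523)^(-2.99469) = 42.5441 g.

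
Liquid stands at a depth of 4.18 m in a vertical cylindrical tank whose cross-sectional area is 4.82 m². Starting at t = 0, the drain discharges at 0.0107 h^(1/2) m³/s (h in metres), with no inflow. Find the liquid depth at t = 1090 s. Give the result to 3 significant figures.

A dh/dt = −Q_out = −0.0107 √h.
This is separable: 2 d(√h)/dt = −0.0107/A, so √h = √h₀ − (0.0107/(2A)) t.
√h = √4.18 − 0.0107·1090/(2·4.82) = 2.0445 − 1.2099 = 0.83465.
h = 0.83465² = 0.69664 m.

0.697 m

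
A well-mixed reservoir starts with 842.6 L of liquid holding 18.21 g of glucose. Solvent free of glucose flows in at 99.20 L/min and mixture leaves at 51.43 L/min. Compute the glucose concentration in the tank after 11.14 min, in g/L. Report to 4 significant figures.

0.007820 g/L

Let m(t) be the amount of glucose. Volume: V(t) = V₀ + (Q_in − Q_out) t = 842.6 + 47.7700 t; V(11.14) = 1374.76 L.
Solute balance: dm/dt = 0 − Q_out C = −Q_out m/V(t).
dm/m = −Q_out dt/(V₀ + 47.7700 t); integrating gives ln(m/m₀) = −(Q_out/(Q_in−Q_out)) ln(V/V₀).
m = m₀ (V₀/V)^(Q_out/(Q_in−Q_out)) = 18.21 × (842.6/1374.76)^(1.07662) = 10.7502 g.
C = m/V = 10.7502/1374.76 = 0.00781970 g/L.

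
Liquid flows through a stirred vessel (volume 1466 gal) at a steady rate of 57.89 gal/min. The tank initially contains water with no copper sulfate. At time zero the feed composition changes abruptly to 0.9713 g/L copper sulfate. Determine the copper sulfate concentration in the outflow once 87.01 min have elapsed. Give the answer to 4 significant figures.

Mass balance on the solute (V constant): V dC/dt = Q(C_in − C).
Time constant τ = V/Q = 1466/57.89 = 25.3239 min.
This is linear first-order; C(t) = C_in + (C₀ − C_in) e^(−t/τ).
C(87.01) = 0.9713 + (0 − 0.9713)·e^(−87.01/25.3239) = 0.9713 + (-0.971300)·0.0321969 = 0.940027 g/L.

0.9400 g/L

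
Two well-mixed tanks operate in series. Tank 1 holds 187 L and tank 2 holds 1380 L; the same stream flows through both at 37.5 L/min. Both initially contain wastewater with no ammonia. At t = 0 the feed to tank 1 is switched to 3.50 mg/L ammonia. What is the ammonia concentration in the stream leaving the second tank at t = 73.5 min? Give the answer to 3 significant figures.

Time constants: τᵢ = Vᵢ/Q for each well-mixed tank.
τ₁ = 187/37.5 = 4.9867 min; τ₂ = 1380/37.5 = 36.800 min.
Solving the cascade with C₁(0)=C₂(0)=0 gives C₂(t) = C_in[1 − (τ₁ e^(−t/τ₁) − τ₂ e^(−t/τ₂))/(τ₁ − τ₂)].
At t = 73.5: e^(−t/τ₁) = 3.9701e-07, e^(−t/τ₂) = 0.13570.
C₂ = 3.50·[1 − (4.9867·3.9701e-07 − 36.800·0.13570)/(-31.813)] = 3.50·0.84303 = 2.9506 mg/L.

2.95 mg/L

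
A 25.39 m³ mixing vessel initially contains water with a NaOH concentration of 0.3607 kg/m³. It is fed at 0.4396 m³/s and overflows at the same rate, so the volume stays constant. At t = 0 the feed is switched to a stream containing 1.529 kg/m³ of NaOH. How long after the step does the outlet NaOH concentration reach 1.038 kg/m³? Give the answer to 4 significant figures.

Species balance: V dC/dt = Q(C_in − C) ⇒ τ = V/Q = 57.7571 s.
C(t) = C_in + (C₀ − C_in) e^(−t/τ). Set C = 1.038 and solve for t:
e^(−t/τ) = (C − C_in)/(C₀ − C_in) = (1.038 − 1.529)/(0.3607 − 1.529) = 0.420269
t = −τ ln(…) = 57.7571 × 0.866861 = 50.0673 s.

50.07 s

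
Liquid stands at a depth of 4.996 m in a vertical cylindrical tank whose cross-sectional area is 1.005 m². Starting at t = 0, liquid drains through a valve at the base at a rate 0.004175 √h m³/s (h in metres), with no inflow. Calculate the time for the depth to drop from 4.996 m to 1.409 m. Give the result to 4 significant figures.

With no inflow, A dh/dt = −0.004175 √h.
∫ h^(−1/2) dh = −(0.004175/A) ∫ dt, giving 2√h = 2√h₀ − (0.004175/A) t.
t = 2A(√h₀ − √h)/0.004175 = 2·1.005·(√4.996 − √1.409)/0.004175
  = 2.01000 × (2.23517 − 1.18701) / 0.004175 = 504.623 s.

504.6 s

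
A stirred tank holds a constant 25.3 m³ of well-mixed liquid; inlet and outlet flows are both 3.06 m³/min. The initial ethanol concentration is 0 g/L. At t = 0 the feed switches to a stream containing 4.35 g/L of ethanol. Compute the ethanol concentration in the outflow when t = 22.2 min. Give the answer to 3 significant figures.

Accumulation = in − out for the solute gives V dC/dt = Q(C_in − C).
Rewrite as dC/dt + C/τ = C_in/τ, τ = V/Q = 8.2680 min.
C approaches C_in exponentially: C(t) = C_in + (C₀ − C_in) e^(−t/τ).
C(22.2) = 4.35 + (0 − 4.35)·e^(−22.2/8.2680) = 4.35 + (-4.3500)·0.068217 = 4.0533 g/L.

4.05 g/L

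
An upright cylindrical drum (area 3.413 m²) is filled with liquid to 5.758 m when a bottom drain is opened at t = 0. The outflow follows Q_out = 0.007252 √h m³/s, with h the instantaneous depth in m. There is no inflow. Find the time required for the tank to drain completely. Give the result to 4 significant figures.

A dh/dt = −Q_out = −0.007252 √h.
Separate and integrate: 2(√h − √h₀) = −(0.007252/A) t.
Tank is empty when √h = 0: t_empty = 2A√h₀/0.007252.
t_empty = 2·3.413·√5.758/0.007252 = 6.82600·2.39958/0.007252 = 2258.63 s.

2259 s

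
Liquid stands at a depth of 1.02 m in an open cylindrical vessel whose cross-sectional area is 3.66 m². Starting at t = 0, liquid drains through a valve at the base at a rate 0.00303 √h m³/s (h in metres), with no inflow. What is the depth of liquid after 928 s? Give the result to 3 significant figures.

0.392 m

Unsteady balance on liquid volume: A dh/dt = −0.00303 √h.
This is separable: 2 d(√h)/dt = −0.00303/A, so √h = √h₀ − (0.00303/(2A)) t.
√h = √1.02 − 0.00303·928/(2·3.66) = 1.0100 − 0.38413 = 0.62582.
h = 0.62582² = 0.39165 m.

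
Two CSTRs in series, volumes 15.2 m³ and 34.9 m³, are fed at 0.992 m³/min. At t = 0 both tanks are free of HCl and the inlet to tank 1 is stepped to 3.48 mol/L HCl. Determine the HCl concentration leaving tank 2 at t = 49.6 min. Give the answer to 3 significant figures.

Time constants: τᵢ = Vᵢ/Q for each well-mixed tank.
τ₁ = 15.2/0.992 = 15.323 min; τ₂ = 34.9/0.992 = 35.181 min.
Solving the cascade with C₁(0)=C₂(0)=0 gives C₂(t) = C_in[1 − (τ₁ e^(−t/τ₁) − τ₂ e^(−t/τ₂))/(τ₁ − τ₂)].
At t = 49.6: e^(−t/τ₁) = 0.039279, e^(−t/τ₂) = 0.24418.
C₂ = 3.48·[1 − (15.323·0.039279 − 35.181·0.24418)/(-19.859)] = 3.48·0.59772 = 2.0801 mol/L.

2.08 mol/L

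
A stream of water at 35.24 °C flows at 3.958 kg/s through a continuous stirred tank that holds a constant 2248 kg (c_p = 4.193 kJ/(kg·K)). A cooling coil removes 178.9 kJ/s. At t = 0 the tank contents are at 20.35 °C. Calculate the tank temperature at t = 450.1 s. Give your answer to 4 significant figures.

22.60 °C

M c_p dT/dt = ṁ c_p (T_in − T) − Q̇.
τ = M/ṁ = 567.964 s; T_ss = T_in − Q̇/(ṁ c_p) = 35.24 − 178.9/(3.958·4.193) = 24.4602 °C.
This is linear first-order; T(t) = T_ss + (T₀ − T_ss) e^(−t/τ).
T(450.1) = 24.4602 + (-4.11023)·e^(−450.1/567.964) = 24.4602 + (-4.11023)·0.452721 = 22.5994 °C.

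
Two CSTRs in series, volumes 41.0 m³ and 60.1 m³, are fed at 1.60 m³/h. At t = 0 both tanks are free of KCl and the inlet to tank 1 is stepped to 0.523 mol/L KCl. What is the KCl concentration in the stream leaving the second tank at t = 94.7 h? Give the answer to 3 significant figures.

0.419 mol/L

Each tank obeys Vᵢ dCᵢ/dt = Q(Cᵢ₋₁ − Cᵢ), so τᵢ = Vᵢ/Q.
τ₁ = 41.0/1.60 = 25.625 h; τ₂ = 60.1/1.60 = 37.562 h.
Tank 1: C₁ = C_in(1 − e^(−t/τ₁)). Tank 2 (τ₁ ≠ τ₂): C₂ = C_in[1 − (τ₁ e^(−t/τ₁) − τ₂ e^(−t/τ₂))/(τ₁ − τ₂)].
At t = 94.7: e^(−t/τ₁) = 0.024832, e^(−t/τ₂) = 0.080369.
C₂ = 0.523·[1 − (25.625·0.024832 − 37.562·0.080369)/(-11.938)] = 0.523·0.80042 = 0.41862 mol/L.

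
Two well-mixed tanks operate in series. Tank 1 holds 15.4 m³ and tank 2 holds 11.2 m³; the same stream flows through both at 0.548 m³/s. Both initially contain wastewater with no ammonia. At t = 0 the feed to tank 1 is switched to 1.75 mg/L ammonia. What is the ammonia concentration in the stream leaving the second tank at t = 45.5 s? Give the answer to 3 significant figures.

Species balance on tank i: dCᵢ/dt = (Cᵢ₋₁ − Cᵢ)/τᵢ with τᵢ = Vᵢ/Q.
τ₁ = 15.4/0.548 = 28.102 s; τ₂ = 11.2/0.548 = 20.438 s.
Tank 1: C₁ = C_in(1 − e^(−t/τ₁)). Tank 2 (τ₁ ≠ τ₂): C₂ = C_in[1 − (τ₁ e^(−t/τ₁) − τ₂ e^(−t/τ₂))/(τ₁ − τ₂)].
At t = 45.5: e^(−t/τ₁) = 0.19808, e^(−t/τ₂) = 0.10793.
C₂ = 1.75·[1 − (28.102·0.19808 − 20.438·0.10793)/(7.6642)] = 1.75·0.56153 = 0.98268 mg/L.

0.983 mg/L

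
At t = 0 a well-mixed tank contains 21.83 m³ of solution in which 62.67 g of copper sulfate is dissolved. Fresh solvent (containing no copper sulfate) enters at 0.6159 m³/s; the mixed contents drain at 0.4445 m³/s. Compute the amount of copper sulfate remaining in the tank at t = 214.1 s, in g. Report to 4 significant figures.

4.857 g

Let m(t) be the amount of copper sulfate. Volume: V(t) = V₀ + (Q_in − Q_out) t = 21.83 + 0.171400 t; V(214.1) = 58.5267 m³.
Solute balance: dm/dt = 0 − Q_out C = −Q_out m/V(t).
Separate: dm/m = −Q_out dt/V(t) ⇒ ln(m/m₀) = −(Q_out/(Q_in−Q_out)) ln(V/V₀).
m = m₀ (V₀/V)^(Q_out/(Q_in−Q_out)) = 62.67 × (21.83/58.5267)^(2.59335) = 4.85654 g.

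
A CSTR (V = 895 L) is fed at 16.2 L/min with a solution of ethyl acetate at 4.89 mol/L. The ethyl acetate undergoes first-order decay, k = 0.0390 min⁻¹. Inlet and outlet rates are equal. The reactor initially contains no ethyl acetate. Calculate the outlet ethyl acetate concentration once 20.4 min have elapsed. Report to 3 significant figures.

Accumulation = in − out − consumed: V dC/dt = Q C_in − Q C − k V C.
This is linear with rate a = Q/V + k = 0.057101 min⁻¹.
C_ss = Q C_in/(Q + kV) = 1.5501 mol/L; C(t) = C_ss + (C₀ − C_ss) e^(−a t).
C(20.4) = 1.5501 + (-1.5501)·e^(−0.057101·20.4) = 1.5501 + (-1.5501)·0.31197 = 1.0665 mol/L.

1.07 mol/L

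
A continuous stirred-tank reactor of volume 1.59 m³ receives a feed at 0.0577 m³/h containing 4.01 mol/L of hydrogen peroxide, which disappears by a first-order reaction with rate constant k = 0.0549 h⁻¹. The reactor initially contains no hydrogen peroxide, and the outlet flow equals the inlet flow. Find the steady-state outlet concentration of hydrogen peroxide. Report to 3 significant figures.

1.60 mol/L

Species balance: V dC/dt = Q C_in − Q C − k V C.
Steady state (dC/dt = 0): C_ss = Q C_in/(Q + kV) = C_in/(1 + kV/Q).
C_ss = 0.0577·4.01/(0.0577 + 0.0549·1.59) = 0.23138/0.14499 = 1.5958 mol/L.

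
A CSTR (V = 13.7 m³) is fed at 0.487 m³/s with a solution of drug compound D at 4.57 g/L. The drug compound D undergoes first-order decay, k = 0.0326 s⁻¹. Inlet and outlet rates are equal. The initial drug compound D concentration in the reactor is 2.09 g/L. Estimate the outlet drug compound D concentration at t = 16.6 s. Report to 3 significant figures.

2.29 g/L

V dC/dt = Q(C_in − C) − k V C.
This is linear with rate a = Q/V + k = 0.068147 s⁻¹.
C_ss = Q C_in/(Q + kV) = 2.3838 g/L; C(t) = C_ss + (C₀ − C_ss) e^(−a t).
C(16.6) = 2.3838 + (-0.29383)·e^(−0.068147·16.6) = 2.3838 + (-0.29383)·0.32263 = 2.2890 g/L.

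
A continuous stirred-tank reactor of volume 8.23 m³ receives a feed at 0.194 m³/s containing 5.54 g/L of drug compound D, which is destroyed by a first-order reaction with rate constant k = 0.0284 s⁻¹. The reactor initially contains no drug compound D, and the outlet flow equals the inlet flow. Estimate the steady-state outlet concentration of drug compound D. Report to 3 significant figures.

Species balance: V dC/dt = Q C_in − Q C − k V C.
Steady state (dC/dt = 0): C_ss = Q C_in/(Q + kV) = C_in/(1 + kV/Q).
C_ss = 0.194·5.54/(0.194 + 0.0284·8.23) = 1.0748/0.42773 = 2.5127 g/L.

2.51 g/L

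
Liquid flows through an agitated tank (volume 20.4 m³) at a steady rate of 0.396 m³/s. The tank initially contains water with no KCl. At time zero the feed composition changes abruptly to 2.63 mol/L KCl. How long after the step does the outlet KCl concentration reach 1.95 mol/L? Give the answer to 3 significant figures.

Species balance on the tank: V dC/dt = Q(C_in − C), so τ = V/Q = 51.515 s.
C(t) = C_in + (C₀ − C_in) e^(−t/τ). Set C = 1.95 and solve for t:
e^(−t/τ) = (C − C_in)/(C₀ − C_in) = (1.95 − 2.63)/(0 − 2.63) = 0.25856
t = −τ ln(…) = 51.515 × 1.3526 = 69.682 s.

69.7 s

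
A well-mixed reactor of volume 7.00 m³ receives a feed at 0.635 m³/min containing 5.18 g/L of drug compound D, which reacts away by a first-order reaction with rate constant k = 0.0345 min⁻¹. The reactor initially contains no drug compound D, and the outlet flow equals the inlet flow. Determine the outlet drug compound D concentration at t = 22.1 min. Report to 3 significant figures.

3.52 g/L

V dC/dt = Q(C_in − C) − k V C.
This is linear with rate a = Q/V + k = 0.12521 min⁻¹.
C_ss = Q C_in/(Q + kV) = 3.7528 g/L; C(t) = C_ss + (C₀ − C_ss) e^(−a t).
C(22.1) = 3.7528 + (-3.7528)·e^(−0.12521·22.1) = 3.7528 + (-3.7528)·0.062835 = 3.5170 g/L.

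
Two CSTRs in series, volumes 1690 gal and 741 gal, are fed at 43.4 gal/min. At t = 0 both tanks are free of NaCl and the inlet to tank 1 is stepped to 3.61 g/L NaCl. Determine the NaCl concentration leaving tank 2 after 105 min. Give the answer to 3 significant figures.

Each tank obeys Vᵢ dCᵢ/dt = Q(Cᵢ₋₁ − Cᵢ), so τᵢ = Vᵢ/Q.
τ₁ = 1690/43.4 = 38.940 min; τ₂ = 741/43.4 = 17.074 min.
Tank 1: C₁ = C_in(1 − e^(−t/τ₁)). Tank 2 (τ₁ ≠ τ₂): C₂ = C_in[1 − (τ₁ e^(−t/τ₁) − τ₂ e^(−t/τ₂))/(τ₁ − τ₂)].
At t = 105: e^(−t/τ₁) = 0.067445, e^(−t/τ₂) = 0.0021339.
C₂ = 3.61·[1 − (38.940·0.067445 − 17.074·0.0021339)/(21.866)] = 3.61·0.88156 = 3.1824 g/L.

3.18 g/L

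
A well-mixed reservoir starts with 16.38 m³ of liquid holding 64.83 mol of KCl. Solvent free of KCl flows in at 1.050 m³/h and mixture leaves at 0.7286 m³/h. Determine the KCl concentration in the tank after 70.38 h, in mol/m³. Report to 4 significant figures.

0.2326 mol/m³

Let m(t) be the amount of KCl. Volume: V(t) = V₀ + (Q_in − Q_out) t = 16.38 + 0.321400 t; V(70.38) = 39.0001 m³.
Solute balance: dm/dt = 0 − Q_out C = −Q_out m/V(t).
dm/m = −Q_out dt/(V₀ + 0.321400 t); integrating gives ln(m/m₀) = −(Q_out/(Q_in−Q_out)) ln(V/V₀).
m = m₀ (V₀/V)^(Q_out/(Q_in−Q_out)) = 64.83 × (16.38/39.0001)^(2.26696) = 9.07183 mol.
C = m/V = 9.07183/39.0001 = 0.232610 mol/m³.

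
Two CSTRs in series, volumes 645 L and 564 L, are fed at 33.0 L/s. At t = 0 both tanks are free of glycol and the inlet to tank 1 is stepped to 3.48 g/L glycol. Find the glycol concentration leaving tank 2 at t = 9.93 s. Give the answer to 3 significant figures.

Species balance on tank i: dCᵢ/dt = (Cᵢ₋₁ − Cᵢ)/τᵢ with τᵢ = Vᵢ/Q.
τ₁ = 645/33.0 = 19.545 s; τ₂ = 564/33.0 = 17.091 s.
Tank 1: C₁ = C_in(1 − e^(−t/τ₁)). Tank 2 (τ₁ ≠ τ₂): C₂ = C_in[1 − (τ₁ e^(−t/τ₁) − τ₂ e^(−t/τ₂))/(τ₁ − τ₂)].
At t = 9.93: e^(−t/τ₁) = 0.60167, e^(−t/τ₂) = 0.55933.
C₂ = 3.48·[1 − (19.545·0.60167 − 17.091·0.55933)/(2.4545)] = 3.48·0.10354 = 0.36032 g/L.

0.360 g/L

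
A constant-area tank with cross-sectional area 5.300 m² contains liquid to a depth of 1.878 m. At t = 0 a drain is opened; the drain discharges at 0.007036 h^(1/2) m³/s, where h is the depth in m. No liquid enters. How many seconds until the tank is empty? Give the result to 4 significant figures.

2065 s

With no inflow, A dh/dt = −0.007036 √h.
Separate and integrate: 2(√h − √h₀) = −(0.007036/A) t.
Set h = 0: 2√h₀ = (0.007036/A) t_empty ⇒ t_empty = 2A√h₀/0.007036.
t_empty = 2·5.300·√1.878/0.007036 = 10.6000·1.37040/0.007036 = 2064.56 s.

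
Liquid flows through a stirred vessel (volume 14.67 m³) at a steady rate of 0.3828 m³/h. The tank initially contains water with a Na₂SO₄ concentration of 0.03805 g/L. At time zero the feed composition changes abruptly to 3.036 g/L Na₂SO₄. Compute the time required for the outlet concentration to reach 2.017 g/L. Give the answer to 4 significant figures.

Species balance: V dC/dt = Q(C_in − C) ⇒ τ = V/Q = 38.3229 h.
C(t) = C_in + (C₀ − C_in) e^(−t/τ). Set C = 2.017 and solve for t:
e^(−t/τ) = (C − C_in)/(C₀ − C_in) = (2.017 − 3.036)/(0.03805 − 3.036) = 0.339899
t = −τ ln(…) = 38.3229 × 1.07911 = 41.3545 h.

41.35 h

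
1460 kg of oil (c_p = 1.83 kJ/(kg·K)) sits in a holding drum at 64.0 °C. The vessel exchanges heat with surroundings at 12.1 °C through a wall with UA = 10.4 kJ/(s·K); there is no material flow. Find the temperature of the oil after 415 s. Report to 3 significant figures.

M c_p dT/dt = −UA(T − T_amb).
dT/dt = (T_ss − T)/τ with T_ss = T_amb = 12.100 °C, τ = M c_p/UA = 1460·1.83/10.4 = 256.90 s.
T approaches T_ss exponentially: T(t) = T_ss + (T₀ − T_ss) e^(−t/τ).
T(415) = 12.100 + (51.900)·0.19881 = 22.418 °C.

22.4 °C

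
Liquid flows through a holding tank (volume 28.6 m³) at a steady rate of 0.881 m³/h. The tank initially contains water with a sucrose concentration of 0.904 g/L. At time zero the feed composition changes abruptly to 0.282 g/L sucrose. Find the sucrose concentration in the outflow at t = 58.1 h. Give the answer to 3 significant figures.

0.386 g/L

Unsteady species balance (constant V, well mixed): V dC/dt = Q(C_in − C).
So dC/dt = (C_in − C)/τ with τ = V/Q = 28.6/0.881 = 32.463 h.
C approaches C_in exponentially: C(t) = C_in + (C₀ − C_in) e^(−t/τ).
C(58.1) = 0.282 + (0.904 − 0.282)·e^(−58.1/32.463) = 0.282 + (0.62200)·0.16701 = 0.38588 g/L.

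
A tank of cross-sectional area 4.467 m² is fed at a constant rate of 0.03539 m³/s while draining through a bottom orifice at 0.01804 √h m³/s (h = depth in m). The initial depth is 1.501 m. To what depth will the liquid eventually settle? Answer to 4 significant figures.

Volume balance on the tank: A dh/dt = Q_in − 0.01804 √h. At steady state dh/dt = 0:
Q_in = 0.01804 √h_ss ⇒ √h_ss = 0.03539/0.01804 = 1.96175.
h_ss = 1.96175² = 3.84847 m. (Since h₀ = 1.501 m < h_ss, the level will rise toward this value.)

3.848 m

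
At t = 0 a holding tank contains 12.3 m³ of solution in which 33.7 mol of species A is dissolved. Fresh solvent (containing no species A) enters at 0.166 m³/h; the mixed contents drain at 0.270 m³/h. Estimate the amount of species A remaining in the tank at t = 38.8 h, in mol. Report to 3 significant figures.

12.0 mol

Let m(t) be the amount of species A. Volume: V(t) = V₀ + (Q_in − Q_out) t = 12.3 − 0.10400 t; V(38.8) = 8.2648 m³.
Species balance (pure solvent in): dm/dt = −Q_out · m/V(t).
dm/m = −Q_out dt/(V₀ − 0.10400 t); integrating gives ln(m/m₀) = −(Q_out/(Q_in−Q_out)) ln(V/V₀).
m = m₀ (V₀/V)^(Q_out/(Q_in−Q_out)) = 33.7 × (12.3/8.2648)^(-2.5962) = 12.005 mol.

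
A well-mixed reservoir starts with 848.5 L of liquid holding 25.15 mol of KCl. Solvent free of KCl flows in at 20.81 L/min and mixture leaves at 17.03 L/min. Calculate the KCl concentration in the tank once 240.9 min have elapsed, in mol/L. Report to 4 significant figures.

0.0005354 mol/L

Let m(t) be the amount of KCl. Volume: V(t) = V₀ + (Q_in − Q_out) t = 848.5 + 3.78000 t; V(240.9) = 1759.10 L.
Species balance (pure solvent in): dm/dt = −Q_out · m/V(t).
dm/m = −Q_out dt/(V₀ + 3.78000 t); integrating gives ln(m/m₀) = −(Q_out/(Q_in−Q_out)) ln(V/V₀).
m = m₀ (V₀/V)^(Q_out/(Q_in−Q_out)) = 25.15 × (848.5/1759.10)^(4.50529) = 0.941860 mol.
C = m/V = 0.941860/1759.10 = 0.000535421 mol/L.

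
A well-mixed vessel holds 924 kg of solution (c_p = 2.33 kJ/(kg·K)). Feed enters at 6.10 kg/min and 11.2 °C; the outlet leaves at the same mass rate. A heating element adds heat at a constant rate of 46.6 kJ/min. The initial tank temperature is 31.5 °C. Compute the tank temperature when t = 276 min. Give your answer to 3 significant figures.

M c_p dT/dt = ṁ c_p (T_in − T) + Q̇.
Rearrange: dT/dt = (T_ss − T)/τ with τ = M/ṁ = 151.48 min and T_ss = T_in + Q̇/(ṁ c_p) = 14.479 °C.
Solution: T(t) = T_ss + (T₀ − T_ss) e^(−t/τ).
T(276) = 14.479 + (17.021)·e^(−276/151.48) = 14.479 + (17.021)·0.16169 = 17.231 °C.

17.2 °C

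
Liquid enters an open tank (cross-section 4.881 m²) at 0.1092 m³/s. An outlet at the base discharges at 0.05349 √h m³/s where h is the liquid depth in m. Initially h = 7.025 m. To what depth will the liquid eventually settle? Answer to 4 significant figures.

A dh/dt = Q_in − 0.05349 √h. Steady state requires inflow = outflow:
Q_in = 0.05349 √h_ss ⇒ √h_ss = 0.1092/0.05349 = 2.04150.
h_ss = 2.04150² = 4.16773 m. (Since h₀ = 7.025 m > h_ss, the level will fall toward this value.)

4.168 m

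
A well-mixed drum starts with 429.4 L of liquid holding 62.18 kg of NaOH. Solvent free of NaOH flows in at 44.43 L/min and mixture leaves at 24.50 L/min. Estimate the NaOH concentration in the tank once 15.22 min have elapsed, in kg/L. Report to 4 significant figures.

Let m(t) be the amount of NaOH. Volume: V(t) = V₀ + (Q_in − Q_out) t = 429.4 + 19.9300 t; V(15.22) = 732.735 L.
No NaOH enters, so dm/dt = −Q_out · (m/V).
Separate: dm/m = −Q_out dt/V(t) ⇒ ln(m/m₀) = −(Q_out/(Q_in−Q_out)) ln(V/V₀).
m = m₀ (V₀/V)^(Q_out/(Q_in−Q_out)) = 62.18 × (429.4/732.735)^(1.22930) = 32.2365 kg.
C = m/V = 32.2365/732.735 = 0.0439948 kg/L.

0.04399 kg/L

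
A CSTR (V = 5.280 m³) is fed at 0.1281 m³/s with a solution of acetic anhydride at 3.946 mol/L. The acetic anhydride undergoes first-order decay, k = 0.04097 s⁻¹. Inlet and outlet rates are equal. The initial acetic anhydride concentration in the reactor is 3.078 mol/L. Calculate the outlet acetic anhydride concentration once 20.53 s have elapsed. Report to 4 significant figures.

V dC/dt = Q(C_in − C) − k V C.
dC/dt = (Q/V) C_in − (Q/V + k) C; effective rate a = Q/V + k = 0.0242614 + 0.04097 = 0.0652314 s⁻¹.
C_ss = Q C_in/(Q + kV) = 1.46763 mol/L; C(t) = C_ss + (C₀ − C_ss) e^(−a t).
C(20.53) = 1.46763 + (1.61037)·e^(−0.0652314·20.53) = 1.46763 + (1.61037)·0.262055 = 1.88963 mol/L.

1.890 mol/L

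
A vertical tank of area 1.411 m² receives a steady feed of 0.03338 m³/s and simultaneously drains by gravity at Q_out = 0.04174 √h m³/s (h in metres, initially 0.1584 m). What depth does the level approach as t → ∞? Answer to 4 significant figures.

Volume balance on the tank: A dh/dt = Q_in − 0.04174 √h. At steady state dh/dt = 0:
Q_in = 0.04174 √h_ss ⇒ √h_ss = 0.03338/0.04174 = 0.799713.
h_ss = 0.799713² = 0.639540 m. (Since h₀ = 0.1584 m < h_ss, the level will rise toward this value.)

0.6395 m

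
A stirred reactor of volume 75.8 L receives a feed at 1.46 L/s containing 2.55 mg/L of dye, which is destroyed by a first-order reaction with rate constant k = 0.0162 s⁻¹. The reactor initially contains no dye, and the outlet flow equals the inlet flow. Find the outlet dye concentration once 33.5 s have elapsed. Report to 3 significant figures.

Species balance: V dC/dt = Q C_in − Q C − k V C.
dC/dt = (Q/V) C_in − (Q/V + k) C; effective rate a = Q/V + k = 0.019261 + 0.0162 = 0.035461 s⁻¹.
C_ss = Q C_in/(Q + kV) = 1.3851 mg/L; C(t) = C_ss + (C₀ − C_ss) e^(−a t).
C(33.5) = 1.3851 + (-1.3851)·e^(−0.035461·33.5) = 1.3851 + (-1.3851)·0.30485 = 0.96283 mg/L.

0.963 mg/L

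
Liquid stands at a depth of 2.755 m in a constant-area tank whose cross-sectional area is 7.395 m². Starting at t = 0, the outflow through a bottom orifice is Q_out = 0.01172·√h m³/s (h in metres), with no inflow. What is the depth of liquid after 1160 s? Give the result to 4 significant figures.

0.5485 m

With no inflow, A dh/dt = −0.01172 √h.
∫ h^(−1/2) dh = −(0.01172/A) ∫ dt, giving 2√h = 2√h₀ − (0.01172/A) t.
√h = √2.755 − 0.01172·1160/(2·7.395) = 1.65982 − 0.919216 = 0.740604.
h = 0.740604² = 0.548494 m.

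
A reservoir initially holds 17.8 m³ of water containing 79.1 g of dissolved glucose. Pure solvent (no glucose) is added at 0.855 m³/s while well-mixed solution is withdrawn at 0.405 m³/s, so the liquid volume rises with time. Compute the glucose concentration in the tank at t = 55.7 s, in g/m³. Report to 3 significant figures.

Total volume: dV/dt = Q_in − Q_out = 0.45000 m³/s, so V(t) = 17.8 + 0.45000 t and V(55.7) = 42.865 m³.
Species balance (pure solvent in): dm/dt = −Q_out · m/V(t).
dm/m = −Q_out dt/(V₀ + 0.45000 t); integrating gives ln(m/m₀) = −(Q_out/(Q_in−Q_out)) ln(V/V₀).
m = m₀ (V₀/V)^(Q_out/(Q_in−Q_out)) = 79.1 × (17.8/42.865)^(0.90000) = 35.864 g.
C = m/V = 35.864/42.865 = 0.83668 g/m³.

0.837 g/m³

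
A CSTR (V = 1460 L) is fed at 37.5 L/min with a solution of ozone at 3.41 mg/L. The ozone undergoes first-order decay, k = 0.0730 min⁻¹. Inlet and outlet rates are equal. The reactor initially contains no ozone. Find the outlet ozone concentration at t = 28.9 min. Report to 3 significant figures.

0.836 mg/L

V dC/dt = Q(C_in − C) − k V C.
This is linear with rate a = Q/V + k = 0.098685 min⁻¹.
C_ss = Q C_in/(Q + kV) = 0.88753 mg/L; C(t) = C_ss + (C₀ − C_ss) e^(−a t).
C(28.9) = 0.88753 + (-0.88753)·e^(−0.098685·28.9) = 0.88753 + (-0.88753)·0.057729 = 0.83629 mg/L.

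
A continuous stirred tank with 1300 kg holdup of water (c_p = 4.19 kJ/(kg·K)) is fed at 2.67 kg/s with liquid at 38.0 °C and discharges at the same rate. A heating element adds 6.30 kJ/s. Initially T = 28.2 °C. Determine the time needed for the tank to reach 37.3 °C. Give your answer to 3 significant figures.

1020 s

M c_p dT/dt = ṁ c_p (T_in − T) + Q̇.
τ = M/ṁ = 486.89 s; T_ss = T_in + Q̇/(ṁ c_p) = 38.563 °C.
T(t) = T_ss + (T₀ − T_ss) e^(−t/τ). Set T = 37.3:
e^(−t/τ) = (37.3 − 38.563)/(28.2 − 38.563) = 0.12189
t = −486.89 · ln(0.12189) = 1024.7 s.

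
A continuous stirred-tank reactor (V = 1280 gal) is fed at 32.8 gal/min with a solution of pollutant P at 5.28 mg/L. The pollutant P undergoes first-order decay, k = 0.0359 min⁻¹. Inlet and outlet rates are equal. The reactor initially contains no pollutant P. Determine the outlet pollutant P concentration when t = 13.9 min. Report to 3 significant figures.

1.26 mg/L

Species balance: V dC/dt = Q C_in − Q C − k V C.
dC/dt = (Q/V) C_in − (Q/V + k) C; effective rate a = Q/V + k = 0.025625 + 0.0359 = 0.061525 min⁻¹.
C_ss = Q C_in/(Q + kV) = 2.1991 mg/L; C(t) = C_ss + (C₀ − C_ss) e^(−a t).
C(13.9) = 2.1991 + (-2.1991)·e^(−0.061525·13.9) = 2.1991 + (-2.1991)·0.42520 = 1.2640 mg/L.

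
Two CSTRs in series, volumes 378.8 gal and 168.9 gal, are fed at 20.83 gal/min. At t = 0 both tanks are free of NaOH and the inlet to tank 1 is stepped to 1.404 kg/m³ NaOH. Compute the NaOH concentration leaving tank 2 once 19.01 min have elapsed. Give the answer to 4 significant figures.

0.6216 kg/m³

Each tank obeys Vᵢ dCᵢ/dt = Q(Cᵢ₋₁ − Cᵢ), so τᵢ = Vᵢ/Q.
τ₁ = 378.8/20.83 = 18.1853 min; τ₂ = 168.9/20.83 = 8.10850 min.
Tank 1: C₁ = C_in(1 − e^(−t/τ₁)). Tank 2 (τ₁ ≠ τ₂): C₂ = C_in[1 − (τ₁ e^(−t/τ₁) − τ₂ e^(−t/τ₂))/(τ₁ − τ₂)].
At t = 19.01: e^(−t/τ₁) = 0.351569, e^(−t/τ₂) = 0.0958995.
C₂ = 1.404·[1 − (18.1853·0.351569 − 8.10850·0.0958995)/(10.0768)] = 1.404·0.442702 = 0.621553 kg/m³.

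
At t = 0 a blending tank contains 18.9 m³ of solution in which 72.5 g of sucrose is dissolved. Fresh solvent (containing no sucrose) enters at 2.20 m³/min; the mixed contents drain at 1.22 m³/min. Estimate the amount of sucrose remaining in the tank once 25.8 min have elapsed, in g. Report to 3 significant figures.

Total volume: dV/dt = Q_in − Q_out = 0.98000 m³/min, so V(t) = 18.9 + 0.98000 t and V(25.8) = 44.184 m³.
No sucrose enters, so dm/dt = −Q_out · (m/V).
dm/m = −Q_out dt/(V₀ + 0.98000 t); integrating gives ln(m/m₀) = −(Q_out/(Q_in−Q_out)) ln(V/V₀).
m = m₀ (V₀/V)^(Q_out/(Q_in−Q_out)) = 72.5 × (18.9/44.184)^(1.2449) = 25.189 g.

25.2 g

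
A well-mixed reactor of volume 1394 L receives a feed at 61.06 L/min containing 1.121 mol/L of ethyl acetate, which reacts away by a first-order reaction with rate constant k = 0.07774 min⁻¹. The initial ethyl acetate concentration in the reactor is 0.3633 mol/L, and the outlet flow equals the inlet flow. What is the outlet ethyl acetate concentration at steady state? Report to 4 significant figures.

Accumulation = in − out − consumed: V dC/dt = Q C_in − Q C − k V C.
Steady state (dC/dt = 0): C_ss = Q C_in/(Q + kV) = C_in/(1 + kV/Q).
C_ss = 61.06·1.121/(61.06 + 0.07774·1394) = 68.4483/169.430 = 0.403992 mol/L.

0.4040 mol/L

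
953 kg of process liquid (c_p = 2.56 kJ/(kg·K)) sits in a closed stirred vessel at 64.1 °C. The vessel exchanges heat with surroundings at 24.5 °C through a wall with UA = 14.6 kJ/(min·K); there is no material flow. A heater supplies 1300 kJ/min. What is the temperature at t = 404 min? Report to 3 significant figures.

109 °C

Lumped-capacitance energy balance: M c_p dT/dt = UA(T_amb − T) + Q̇.
dT/dt = (T_ss − T)/τ with T_ss = T_amb + Q̇/UA = 24.5 + 1300/14.6 = 113.54 °C, τ = M c_p/UA = 953·2.56/14.6 = 167.10 min.
This is linear first-order; T(t) = T_ss + (T₀ − T_ss) e^(−t/τ).
T(404) = 113.54 + (-49.441)·0.089127 = 109.13 °C.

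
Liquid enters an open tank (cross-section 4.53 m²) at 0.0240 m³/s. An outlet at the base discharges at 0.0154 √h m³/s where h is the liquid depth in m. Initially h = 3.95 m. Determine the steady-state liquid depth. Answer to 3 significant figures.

Mass balance (ρ constant): A dh/dt = Q_in − 0.0154 √h. At steady state dh/dt = 0:
Q_in = 0.0154 √h_ss ⇒ √h_ss = 0.0240/0.0154 = 1.5584.
h_ss = 1.5584² = 2.4287 m. (Since h₀ = 3.95 m > h_ss, the level will fall toward this value.)

2.43 m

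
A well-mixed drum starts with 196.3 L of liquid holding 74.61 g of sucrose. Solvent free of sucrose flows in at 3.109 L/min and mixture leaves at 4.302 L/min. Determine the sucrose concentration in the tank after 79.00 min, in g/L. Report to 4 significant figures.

Total volume: dV/dt = Q_in − Q_out = -1.19300 L/min, so V(t) = 196.3 − 1.19300 t and V(79.00) = 102.053 L.
Species balance (pure solvent in): dm/dt = −Q_out · m/V(t).
Separate: dm/m = −Q_out dt/V(t) ⇒ ln(m/m₀) = −(Q_out/(Q_in−Q_out)) ln(V/V₀).
m = m₀ (V₀/V)^(Q_out/(Q_in−Q_out)) = 74.61 × (196.3/102.053)^(-3.60604) = 7.05249 g.
C = m/V = 7.05249/102.053 = 0.0691061 g/L.

0.06911 g/L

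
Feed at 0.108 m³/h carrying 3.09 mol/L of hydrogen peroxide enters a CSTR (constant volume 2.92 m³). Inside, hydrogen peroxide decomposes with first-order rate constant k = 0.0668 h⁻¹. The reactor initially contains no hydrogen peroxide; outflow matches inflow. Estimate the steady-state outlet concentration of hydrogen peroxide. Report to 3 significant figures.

1.10 mol/L

V dC/dt = Q(C_in − C) − k V C.
Steady state (dC/dt = 0): C_ss = Q C_in/(Q + kV) = C_in/(1 + kV/Q).
C_ss = 0.108·3.09/(0.108 + 0.0668·2.92) = 0.33372/0.30306 = 1.1012 mol/L.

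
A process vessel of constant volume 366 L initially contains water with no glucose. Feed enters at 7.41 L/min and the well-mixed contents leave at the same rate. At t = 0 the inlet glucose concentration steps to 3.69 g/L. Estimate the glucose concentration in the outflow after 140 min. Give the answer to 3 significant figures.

Mass balance on the solute (V constant): V dC/dt = Q(C_in − C).
So dC/dt = (C_in − C)/τ with τ = V/Q = 366/7.41 = 49.393 min.
This is linear first-order; C(t) = C_in + (C₀ − C_in) e^(−t/τ).
C(140) = 3.69 + (0 − 3.69)·e^(−140/49.393) = 3.69 + (-3.6900)·0.058752 = 3.4732 g/L.

3.47 g/L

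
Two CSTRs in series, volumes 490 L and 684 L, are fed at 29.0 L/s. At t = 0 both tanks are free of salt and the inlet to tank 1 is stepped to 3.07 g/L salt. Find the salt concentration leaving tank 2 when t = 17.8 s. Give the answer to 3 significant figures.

Each tank obeys Vᵢ dCᵢ/dt = Q(Cᵢ₋₁ − Cᵢ), so τᵢ = Vᵢ/Q.
τ₁ = 490/29.0 = 16.897 s; τ₂ = 684/29.0 = 23.586 s.
Tank 1: C₁ = C_in(1 − e^(−t/τ₁)). Tank 2 (τ₁ ≠ τ₂): C₂ = C_in[1 − (τ₁ e^(−t/τ₁) − τ₂ e^(−t/τ₂))/(τ₁ − τ₂)].
At t = 17.8: e^(−t/τ₁) = 0.34873, e^(−t/τ₂) = 0.47016.
C₂ = 3.07·[1 − (16.897·0.34873 − 23.586·0.47016)/(-6.6897)] = 3.07·0.22312 = 0.68497 g/L.

0.685 g/L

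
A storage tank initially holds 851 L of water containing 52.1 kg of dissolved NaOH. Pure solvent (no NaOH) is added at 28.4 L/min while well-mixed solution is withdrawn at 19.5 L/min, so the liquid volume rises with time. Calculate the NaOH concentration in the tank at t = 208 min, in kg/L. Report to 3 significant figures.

Let m(t) be the amount of NaOH. Volume: V(t) = V₀ + (Q_in − Q_out) t = 851 + 8.9000 t; V(208) = 2702.2 L.
No NaOH enters, so dm/dt = −Q_out · (m/V).
Separate: dm/m = −Q_out dt/V(t) ⇒ ln(m/m₀) = −(Q_out/(Q_in−Q_out)) ln(V/V₀).
m = m₀ (V₀/V)^(Q_out/(Q_in−Q_out)) = 52.1 × (851/2702.2)^(2.1910) = 4.1440 kg.
C = m/V = 4.1440/2702.2 = 0.0015335 kg/L.

0.00153 kg/L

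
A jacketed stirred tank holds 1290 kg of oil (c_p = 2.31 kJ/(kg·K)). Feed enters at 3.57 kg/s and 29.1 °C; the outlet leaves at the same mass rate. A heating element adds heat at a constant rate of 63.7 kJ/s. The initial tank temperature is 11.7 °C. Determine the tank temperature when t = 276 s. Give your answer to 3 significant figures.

25.1 °C

M c_p dT/dt = ṁ c_p (T_in − T) + Q̇.
τ = M/ṁ = 361.34 s; T_ss = T_in + Q̇/(ṁ c_p) = 29.1 + 63.7/(3.57·2.31) = 36.824 °C.
Integrating: T(t) = T_ss + (T₀ − T_ss) e^(−t/τ).
T(276) = 36.824 + (-25.124)·e^(−276/361.34) = 36.824 + (-25.124)·0.46589 = 25.119 °C.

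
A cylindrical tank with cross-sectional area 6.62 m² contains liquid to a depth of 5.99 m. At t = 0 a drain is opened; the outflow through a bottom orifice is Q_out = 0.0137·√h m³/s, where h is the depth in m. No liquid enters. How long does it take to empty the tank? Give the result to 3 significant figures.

2370 s

With no inflow, A dh/dt = −0.0137 √h.
Separate and integrate: 2(√h − √h₀) = −(0.0137/A) t.
Set h = 0: 2√h₀ = (0.0137/A) t_empty ⇒ t_empty = 2A√h₀/0.0137.
t_empty = 2·6.62·√5.99/0.0137 = 13.240·2.4474/0.0137 = 2365.3 s.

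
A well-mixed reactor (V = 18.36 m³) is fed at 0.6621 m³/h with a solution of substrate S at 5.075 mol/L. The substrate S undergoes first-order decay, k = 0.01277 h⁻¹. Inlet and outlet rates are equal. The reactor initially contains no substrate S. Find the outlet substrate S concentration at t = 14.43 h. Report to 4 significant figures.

Accumulation = in − out − consumed: V dC/dt = Q C_in − Q C − k V C.
This is linear with rate a = Q/V + k = 0.0488321 h⁻¹.
C_ss = Q C_in/(Q + kV) = 3.74785 mol/L; C(t) = C_ss + (C₀ − C_ss) e^(−a t).
C(14.43) = 3.74785 + (-3.74785)·e^(−0.0488321·14.43) = 3.74785 + (-3.74785)·0.494283 = 1.89535 mol/L.

1.895 mol/L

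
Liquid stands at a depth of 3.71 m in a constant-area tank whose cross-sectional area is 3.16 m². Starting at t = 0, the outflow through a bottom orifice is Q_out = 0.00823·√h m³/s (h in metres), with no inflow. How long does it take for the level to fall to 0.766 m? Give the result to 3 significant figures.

Unsteady balance on liquid volume: A dh/dt = −0.00823 √h.
∫ h^(−1/2) dh = −(0.00823/A) ∫ dt, giving 2√h = 2√h₀ − (0.00823/A) t.
t = 2A(√h₀ − √h)/0.00823 = 2·3.16·(√3.71 − √0.766)/0.00823
  = 6.3200 × (1.9261 − 0.87521) / 0.00823 = 807.03 s.

807 s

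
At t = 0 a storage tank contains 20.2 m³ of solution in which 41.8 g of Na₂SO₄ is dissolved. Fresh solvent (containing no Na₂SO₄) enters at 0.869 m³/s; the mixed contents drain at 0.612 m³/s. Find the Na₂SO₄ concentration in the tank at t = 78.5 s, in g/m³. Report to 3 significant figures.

Total volume: dV/dt = Q_in − Q_out = 0.25700 m³/s, so V(t) = 20.2 + 0.25700 t and V(78.5) = 40.374 m³.
Solute balance: dm/dt = 0 − Q_out C = −Q_out m/V(t).
dm/m = −Q_out dt/(V₀ + 0.25700 t); integrating gives ln(m/m₀) = −(Q_out/(Q_in−Q_out)) ln(V/V₀).
m = m₀ (V₀/V)^(Q_out/(Q_in−Q_out)) = 41.8 × (20.2/40.374)^(2.3813) = 8.0349 g.
C = m/V = 8.0349/40.374 = 0.19901 g/m³.

0.199 g/m³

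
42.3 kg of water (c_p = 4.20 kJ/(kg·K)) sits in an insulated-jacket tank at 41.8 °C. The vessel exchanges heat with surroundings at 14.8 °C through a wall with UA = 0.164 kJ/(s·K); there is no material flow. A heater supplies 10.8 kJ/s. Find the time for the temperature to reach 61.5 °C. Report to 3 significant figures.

Lumped-capacitance energy balance: M c_p dT/dt = UA(T_amb − T) + Q̇.
τ = M c_p/UA = 1083.3 s; T_ss = T_amb + Q̇/UA = 14.8 + 10.8/0.164 = 80.654 °C.
T(t) = T_ss + (T₀ − T_ss)e^(−t/τ); set T = 61.5:
t = −τ ln[(T − T_ss)/(T₀ − T_ss)] = −1083.3 · ln(0.49297) = 766.22 s.

766 s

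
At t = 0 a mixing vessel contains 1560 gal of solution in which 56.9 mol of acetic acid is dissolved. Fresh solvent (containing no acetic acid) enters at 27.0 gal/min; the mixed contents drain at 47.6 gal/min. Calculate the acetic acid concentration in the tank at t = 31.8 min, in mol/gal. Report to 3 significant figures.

0.0179 mol/gal

Let m(t) be the amount of acetic acid. Volume: V(t) = V₀ + (Q_in − Q_out) t = 1560 − 20.600 t; V(31.8) = 904.92 gal.
Solute balance: dm/dt = 0 − Q_out C = −Q_out m/V(t).
Separate: dm/m = −Q_out dt/V(t) ⇒ ln(m/m₀) = −(Q_out/(Q_in−Q_out)) ln(V/V₀).
m = m₀ (V₀/V)^(Q_out/(Q_in−Q_out)) = 56.9 × (1560/904.92)^(-2.3107) = 16.166 mol.
C = m/V = 16.166/904.92 = 0.017865 mol/gal.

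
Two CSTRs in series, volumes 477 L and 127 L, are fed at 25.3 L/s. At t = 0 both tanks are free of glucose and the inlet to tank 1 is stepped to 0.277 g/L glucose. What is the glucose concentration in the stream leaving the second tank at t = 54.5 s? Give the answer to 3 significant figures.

Species balance on tank i: dCᵢ/dt = (Cᵢ₋₁ − Cᵢ)/τᵢ with τᵢ = Vᵢ/Q.
τ₁ = 477/25.3 = 18.854 s; τ₂ = 127/25.3 = 5.0198 s.
Tank 1: C₁ = C_in(1 − e^(−t/τ₁)). Tank 2 (τ₁ ≠ τ₂): C₂ = C_in[1 − (τ₁ e^(−t/τ₁) − τ₂ e^(−t/τ₂))/(τ₁ − τ₂)].
At t = 54.5: e^(−t/τ₁) = 0.055539, e^(−t/τ₂) = 1.9268e-05.
C₂ = 0.277·[1 − (18.854·0.055539 − 5.0198·1.9268e-05)/(13.834)] = 0.277·0.92432 = 0.25604 g/L.

0.256 g/L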